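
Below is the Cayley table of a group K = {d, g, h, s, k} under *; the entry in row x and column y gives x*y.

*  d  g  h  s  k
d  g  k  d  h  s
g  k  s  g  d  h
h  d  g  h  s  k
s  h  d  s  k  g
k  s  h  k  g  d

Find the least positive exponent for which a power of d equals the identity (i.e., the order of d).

The identity element is h (its row matches the header).
d^1 = d
d^2 = d*d = g
d^3 = g*d = k
d^4 = k*d = s
d^5 = s*d = h
The first power of d equal to the identity is d^5, so ord(d) = 5.

5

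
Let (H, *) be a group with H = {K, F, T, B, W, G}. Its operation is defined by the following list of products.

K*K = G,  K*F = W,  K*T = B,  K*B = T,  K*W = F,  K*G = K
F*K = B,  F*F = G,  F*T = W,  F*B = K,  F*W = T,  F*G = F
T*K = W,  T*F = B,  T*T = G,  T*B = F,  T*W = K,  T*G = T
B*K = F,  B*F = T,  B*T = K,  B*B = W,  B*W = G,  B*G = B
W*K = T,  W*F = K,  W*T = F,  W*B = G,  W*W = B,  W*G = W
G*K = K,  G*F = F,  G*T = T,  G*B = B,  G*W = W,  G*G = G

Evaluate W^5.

W^1 = W
W^2 = W * W = B
W^3 = B * W = G
W^4 = G * W = W
W^5 = W * W = B

B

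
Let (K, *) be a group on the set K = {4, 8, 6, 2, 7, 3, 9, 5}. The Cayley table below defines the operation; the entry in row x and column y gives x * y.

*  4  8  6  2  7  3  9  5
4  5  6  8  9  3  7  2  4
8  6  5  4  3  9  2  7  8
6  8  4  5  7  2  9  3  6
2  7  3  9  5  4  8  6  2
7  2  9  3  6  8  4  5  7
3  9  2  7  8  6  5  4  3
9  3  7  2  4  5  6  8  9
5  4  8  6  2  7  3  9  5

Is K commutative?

9 * 2 = 4 but 2 * 9 = 6.
Since 9 and 2 do not commute, K is not abelian.

No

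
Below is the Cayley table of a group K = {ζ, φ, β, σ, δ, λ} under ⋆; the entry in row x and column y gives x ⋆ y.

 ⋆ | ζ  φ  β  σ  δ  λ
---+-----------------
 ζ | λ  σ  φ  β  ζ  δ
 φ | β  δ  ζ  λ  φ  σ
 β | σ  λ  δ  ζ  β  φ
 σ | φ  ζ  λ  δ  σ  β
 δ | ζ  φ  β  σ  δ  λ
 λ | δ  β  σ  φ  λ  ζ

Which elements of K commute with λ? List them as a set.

{δ, ζ, λ}

Compare row λ with column λ entry by entry.
ζ ⋆ λ = δ = λ ⋆ ζ, so ζ commutes with λ.
σ ⋆ λ = β but λ ⋆ σ = φ, so σ does not.
Collecting the elements that commute with λ: C(λ) = {δ, ζ, λ}.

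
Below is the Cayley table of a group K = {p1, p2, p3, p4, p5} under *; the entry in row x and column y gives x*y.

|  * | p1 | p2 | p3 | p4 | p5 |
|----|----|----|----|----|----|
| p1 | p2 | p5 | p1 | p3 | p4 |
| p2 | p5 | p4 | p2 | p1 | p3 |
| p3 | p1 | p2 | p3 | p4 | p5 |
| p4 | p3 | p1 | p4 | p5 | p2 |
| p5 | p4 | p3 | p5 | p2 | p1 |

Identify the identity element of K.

p3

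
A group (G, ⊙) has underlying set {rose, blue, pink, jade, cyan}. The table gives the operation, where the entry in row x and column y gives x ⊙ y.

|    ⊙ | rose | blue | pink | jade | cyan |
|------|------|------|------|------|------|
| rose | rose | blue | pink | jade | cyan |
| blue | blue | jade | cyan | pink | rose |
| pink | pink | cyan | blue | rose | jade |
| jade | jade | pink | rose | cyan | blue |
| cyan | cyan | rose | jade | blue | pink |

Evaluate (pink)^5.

pink^1 = pink
pink^2 = pink ⊙ pink = blue
pink^3 = blue ⊙ pink = cyan
pink^4 = cyan ⊙ pink = jade
pink^5 = jade ⊙ pink = rose

rose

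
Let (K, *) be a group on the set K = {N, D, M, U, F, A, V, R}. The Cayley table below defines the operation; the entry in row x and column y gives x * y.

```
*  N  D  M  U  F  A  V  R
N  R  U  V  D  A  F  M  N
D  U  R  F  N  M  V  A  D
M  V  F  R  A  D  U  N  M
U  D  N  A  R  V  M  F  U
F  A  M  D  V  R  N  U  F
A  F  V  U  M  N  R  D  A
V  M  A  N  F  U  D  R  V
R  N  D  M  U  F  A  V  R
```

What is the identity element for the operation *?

The identity e satisfies e * x = x for all x, so its row in the table reproduces the column headers.
Row R reads: N, D, M, U, F, A, V, R — exactly the header order. So R is the identity.

R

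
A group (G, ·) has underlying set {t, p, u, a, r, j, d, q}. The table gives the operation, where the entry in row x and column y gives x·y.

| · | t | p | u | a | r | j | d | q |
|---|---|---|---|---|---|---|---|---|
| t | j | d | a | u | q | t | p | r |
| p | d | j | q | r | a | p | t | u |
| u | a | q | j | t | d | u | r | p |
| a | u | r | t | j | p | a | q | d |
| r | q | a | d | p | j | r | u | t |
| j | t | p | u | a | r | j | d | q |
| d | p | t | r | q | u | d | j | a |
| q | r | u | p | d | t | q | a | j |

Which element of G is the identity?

The identity e satisfies e·x = x for all x, so its row in the table reproduces the column headers.
Row j reads: t, p, u, a, r, j, d, q — exactly the header order. So j is the identity.

j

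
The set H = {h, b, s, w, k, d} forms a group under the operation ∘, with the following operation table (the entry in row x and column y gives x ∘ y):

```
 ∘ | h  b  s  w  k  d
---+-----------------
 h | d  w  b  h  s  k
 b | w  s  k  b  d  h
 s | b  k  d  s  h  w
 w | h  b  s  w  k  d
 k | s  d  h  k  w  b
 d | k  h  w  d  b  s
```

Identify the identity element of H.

The identity e satisfies e ∘ x = x for all x, so its row in the table reproduces the column headers.
Row w reads: h, b, s, w, k, d — exactly the header order. So w is the identity.

w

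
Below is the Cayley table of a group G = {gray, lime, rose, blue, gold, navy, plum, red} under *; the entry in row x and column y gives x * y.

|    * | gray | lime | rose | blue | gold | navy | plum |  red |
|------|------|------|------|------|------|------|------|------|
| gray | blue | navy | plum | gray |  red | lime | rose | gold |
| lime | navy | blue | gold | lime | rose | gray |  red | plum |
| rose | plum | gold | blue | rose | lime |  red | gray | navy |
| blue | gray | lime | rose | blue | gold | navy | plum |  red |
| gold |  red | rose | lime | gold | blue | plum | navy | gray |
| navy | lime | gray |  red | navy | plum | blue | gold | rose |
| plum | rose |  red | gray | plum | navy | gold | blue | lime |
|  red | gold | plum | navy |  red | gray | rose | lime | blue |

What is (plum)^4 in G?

plum^1 = plum
plum^2 = plum * plum = blue
plum^3 = blue * plum = plum
plum^4 = plum * plum = blue
(Structurally, G here is isomorphic to the elementary abelian group (Z_2)^3.)

blue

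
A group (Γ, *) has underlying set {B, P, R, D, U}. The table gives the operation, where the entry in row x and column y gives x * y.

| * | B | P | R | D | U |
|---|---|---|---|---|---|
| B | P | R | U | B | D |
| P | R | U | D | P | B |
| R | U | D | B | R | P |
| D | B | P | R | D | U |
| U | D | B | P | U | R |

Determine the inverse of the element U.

B

First locate the identity: row D matches the header, so D is the identity.
Scan row U for D: U * B = D. Hence U^(-1) = B.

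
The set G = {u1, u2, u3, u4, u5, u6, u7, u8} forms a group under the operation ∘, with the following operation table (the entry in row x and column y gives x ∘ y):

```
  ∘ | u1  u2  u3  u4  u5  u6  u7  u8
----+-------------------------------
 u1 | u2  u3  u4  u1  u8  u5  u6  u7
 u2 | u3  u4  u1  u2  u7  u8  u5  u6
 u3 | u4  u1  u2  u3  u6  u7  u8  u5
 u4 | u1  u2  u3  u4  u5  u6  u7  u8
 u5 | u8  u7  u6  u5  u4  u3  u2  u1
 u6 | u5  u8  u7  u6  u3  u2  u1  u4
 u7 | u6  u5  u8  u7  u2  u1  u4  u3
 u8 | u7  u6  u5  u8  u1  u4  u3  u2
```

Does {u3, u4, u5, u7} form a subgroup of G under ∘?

u7 ∘ u3 = u8, which is not in {u3, u4, u5, u7}.
The subset is not closed under ∘, so it is not a subgroup.

No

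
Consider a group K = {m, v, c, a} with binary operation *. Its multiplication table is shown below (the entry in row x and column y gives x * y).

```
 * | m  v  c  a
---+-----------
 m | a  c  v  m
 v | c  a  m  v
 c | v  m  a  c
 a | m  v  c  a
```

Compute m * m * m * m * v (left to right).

v

m * m = a
a * m = m
m * m = a
a * v = v
(Structurally, K here is isomorphic to the Klein four-group V_4.)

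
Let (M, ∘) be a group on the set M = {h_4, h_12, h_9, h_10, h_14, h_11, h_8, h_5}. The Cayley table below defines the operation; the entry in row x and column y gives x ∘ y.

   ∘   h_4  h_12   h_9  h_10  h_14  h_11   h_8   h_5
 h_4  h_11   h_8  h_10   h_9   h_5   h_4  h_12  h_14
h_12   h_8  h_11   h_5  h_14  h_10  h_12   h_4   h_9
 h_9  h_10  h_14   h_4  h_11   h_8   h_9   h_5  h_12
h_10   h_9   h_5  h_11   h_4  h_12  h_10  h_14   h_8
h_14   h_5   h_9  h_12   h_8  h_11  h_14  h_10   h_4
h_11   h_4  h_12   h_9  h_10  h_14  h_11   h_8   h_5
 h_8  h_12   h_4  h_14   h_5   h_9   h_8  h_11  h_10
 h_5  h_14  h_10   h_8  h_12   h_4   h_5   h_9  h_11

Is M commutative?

h_10 ∘ h_8 = h_14 but h_8 ∘ h_10 = h_5.
Since h_10 and h_8 do not commute, M is not abelian.

No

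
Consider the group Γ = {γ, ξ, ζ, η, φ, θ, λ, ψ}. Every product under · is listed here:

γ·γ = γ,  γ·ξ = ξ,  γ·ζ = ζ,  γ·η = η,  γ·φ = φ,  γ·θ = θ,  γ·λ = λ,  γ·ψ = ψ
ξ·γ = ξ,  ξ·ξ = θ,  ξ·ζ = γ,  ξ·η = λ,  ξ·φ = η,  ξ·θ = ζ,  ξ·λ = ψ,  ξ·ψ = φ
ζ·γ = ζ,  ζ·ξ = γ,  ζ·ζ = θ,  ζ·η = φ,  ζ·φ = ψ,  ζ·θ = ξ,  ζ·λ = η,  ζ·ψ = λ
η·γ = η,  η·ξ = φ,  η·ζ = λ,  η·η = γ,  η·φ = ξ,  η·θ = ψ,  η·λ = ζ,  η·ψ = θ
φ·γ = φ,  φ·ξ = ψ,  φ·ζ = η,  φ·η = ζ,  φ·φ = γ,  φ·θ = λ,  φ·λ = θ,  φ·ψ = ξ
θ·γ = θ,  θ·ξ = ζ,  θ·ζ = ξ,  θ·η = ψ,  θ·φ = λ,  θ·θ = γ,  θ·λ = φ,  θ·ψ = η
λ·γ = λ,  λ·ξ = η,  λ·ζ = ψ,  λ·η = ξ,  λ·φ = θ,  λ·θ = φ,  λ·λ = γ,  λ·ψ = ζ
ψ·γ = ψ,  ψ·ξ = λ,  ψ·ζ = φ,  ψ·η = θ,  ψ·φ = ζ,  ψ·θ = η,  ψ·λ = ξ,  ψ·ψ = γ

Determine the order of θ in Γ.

The identity element is γ (its row matches the header).
θ^1 = θ
θ^2 = θ·θ = γ
The first power of θ equal to the identity is θ^2, so ord(θ) = 2.

2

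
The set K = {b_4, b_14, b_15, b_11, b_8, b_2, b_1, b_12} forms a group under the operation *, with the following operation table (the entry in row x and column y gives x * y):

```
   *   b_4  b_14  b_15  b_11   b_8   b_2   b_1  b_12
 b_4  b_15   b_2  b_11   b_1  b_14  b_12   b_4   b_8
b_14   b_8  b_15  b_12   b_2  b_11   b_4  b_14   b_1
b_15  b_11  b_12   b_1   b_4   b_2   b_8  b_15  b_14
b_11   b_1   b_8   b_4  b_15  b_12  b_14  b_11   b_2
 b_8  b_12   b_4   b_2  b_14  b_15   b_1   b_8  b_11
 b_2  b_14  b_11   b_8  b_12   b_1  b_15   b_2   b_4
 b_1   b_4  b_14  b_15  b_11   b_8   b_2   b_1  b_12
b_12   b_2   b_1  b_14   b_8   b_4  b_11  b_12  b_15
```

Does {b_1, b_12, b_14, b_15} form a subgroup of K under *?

Yes

{b_1, b_12, b_14, b_15} contains the identity b_1.
Checking products: every product of two elements of {b_1, b_12, b_14, b_15} (read from the table) lies in {b_1, b_12, b_14, b_15}, so the set is closed.
In a finite group, a nonempty closed subset is a subgroup. So {b_1, b_12, b_14, b_15} ≤ K.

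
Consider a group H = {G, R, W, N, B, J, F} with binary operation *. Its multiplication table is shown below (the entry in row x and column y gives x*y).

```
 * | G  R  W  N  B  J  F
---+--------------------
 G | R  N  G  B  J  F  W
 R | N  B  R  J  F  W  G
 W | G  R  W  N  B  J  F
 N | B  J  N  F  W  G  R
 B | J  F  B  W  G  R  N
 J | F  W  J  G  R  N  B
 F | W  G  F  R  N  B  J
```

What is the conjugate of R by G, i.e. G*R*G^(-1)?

R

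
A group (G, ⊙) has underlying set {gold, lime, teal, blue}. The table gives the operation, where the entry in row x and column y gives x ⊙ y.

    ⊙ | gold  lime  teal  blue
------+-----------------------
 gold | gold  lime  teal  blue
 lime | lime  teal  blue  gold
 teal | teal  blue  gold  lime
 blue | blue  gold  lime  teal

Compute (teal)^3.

teal^1 = teal
teal^2 = teal ⊙ teal = gold
teal^3 = gold ⊙ teal = teal
(Structurally, G here is isomorphic to the cyclic group Z_4.)

teal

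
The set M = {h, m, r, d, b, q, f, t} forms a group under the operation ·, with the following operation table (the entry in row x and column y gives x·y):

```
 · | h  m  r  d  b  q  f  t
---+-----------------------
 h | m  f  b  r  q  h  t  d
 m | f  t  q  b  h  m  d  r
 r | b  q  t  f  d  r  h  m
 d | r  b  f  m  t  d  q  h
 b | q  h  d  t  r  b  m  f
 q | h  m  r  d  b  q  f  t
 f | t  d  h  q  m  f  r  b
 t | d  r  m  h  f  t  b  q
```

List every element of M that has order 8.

Identity is q. Compute the order of each non-identity element by repeated multiplication:
  h: h → m → f → t → d → r → b → q  (order 8)
  m: m → t → r → q  (order 4)
  r: r → t → m → q  (order 4)
  d: d → m → b → t → h → r → f → q  (order 8)
  b: b → r → d → t → f → m → h → q  (order 8)
  f: f → r → h → t → b → m → d → q  (order 8)
  t: t → q  (order 2)
Elements of order 8: {b, d, f, h}.
(Structurally, M here is isomorphic to the cyclic group Z_8.)

{b, d, f, h}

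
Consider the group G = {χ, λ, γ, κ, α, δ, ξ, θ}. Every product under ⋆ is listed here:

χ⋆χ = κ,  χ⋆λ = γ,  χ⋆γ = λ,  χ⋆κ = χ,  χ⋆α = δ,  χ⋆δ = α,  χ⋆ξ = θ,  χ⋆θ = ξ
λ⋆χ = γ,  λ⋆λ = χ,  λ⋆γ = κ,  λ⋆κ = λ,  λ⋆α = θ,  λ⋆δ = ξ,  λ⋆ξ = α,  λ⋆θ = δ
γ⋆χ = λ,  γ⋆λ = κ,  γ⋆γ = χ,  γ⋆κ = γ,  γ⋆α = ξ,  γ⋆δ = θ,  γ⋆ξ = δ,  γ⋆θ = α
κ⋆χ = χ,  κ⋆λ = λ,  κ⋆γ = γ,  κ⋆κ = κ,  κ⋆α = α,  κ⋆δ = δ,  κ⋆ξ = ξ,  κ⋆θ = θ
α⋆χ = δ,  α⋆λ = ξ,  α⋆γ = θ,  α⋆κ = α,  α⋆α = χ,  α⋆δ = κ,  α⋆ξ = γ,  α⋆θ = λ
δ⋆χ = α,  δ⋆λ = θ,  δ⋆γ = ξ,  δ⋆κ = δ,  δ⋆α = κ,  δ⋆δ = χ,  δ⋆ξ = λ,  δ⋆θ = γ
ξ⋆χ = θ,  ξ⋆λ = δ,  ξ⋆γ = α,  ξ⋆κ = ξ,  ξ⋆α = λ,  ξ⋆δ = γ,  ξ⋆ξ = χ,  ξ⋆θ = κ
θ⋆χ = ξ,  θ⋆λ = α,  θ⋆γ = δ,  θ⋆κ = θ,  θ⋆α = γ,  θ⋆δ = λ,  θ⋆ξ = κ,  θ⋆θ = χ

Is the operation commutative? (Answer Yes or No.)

No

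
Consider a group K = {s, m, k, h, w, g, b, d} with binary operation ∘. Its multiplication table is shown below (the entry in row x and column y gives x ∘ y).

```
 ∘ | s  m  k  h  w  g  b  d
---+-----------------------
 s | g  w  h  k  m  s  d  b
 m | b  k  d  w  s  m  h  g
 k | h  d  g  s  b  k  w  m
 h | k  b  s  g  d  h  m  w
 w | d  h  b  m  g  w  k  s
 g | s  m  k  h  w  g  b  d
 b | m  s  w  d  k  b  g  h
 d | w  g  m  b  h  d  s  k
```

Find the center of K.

An element z is central iff its row equals its column in the table.
For d: d ∘ h = b ≠ w = h ∘ d, so d ∉ Z.
Checking each element this way leaves Z(K) = {g, k}.
(Structurally, K here is isomorphic to the dihedral group D_4.)

{g, k}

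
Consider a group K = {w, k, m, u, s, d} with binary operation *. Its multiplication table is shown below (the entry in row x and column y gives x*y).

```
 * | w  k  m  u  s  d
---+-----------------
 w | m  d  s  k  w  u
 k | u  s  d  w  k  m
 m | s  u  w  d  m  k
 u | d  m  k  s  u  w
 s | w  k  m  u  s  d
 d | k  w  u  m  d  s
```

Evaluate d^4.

d^1 = d
d^2 = d*d = s
d^3 = s*d = d
d^4 = d*d = s

s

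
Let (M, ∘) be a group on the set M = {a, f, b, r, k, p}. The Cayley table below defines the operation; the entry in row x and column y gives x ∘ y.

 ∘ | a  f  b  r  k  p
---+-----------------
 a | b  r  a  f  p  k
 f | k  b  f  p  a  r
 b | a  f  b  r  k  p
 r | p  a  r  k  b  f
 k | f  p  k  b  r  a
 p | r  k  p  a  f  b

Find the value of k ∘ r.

b

Read row k, column r: k ∘ r = b.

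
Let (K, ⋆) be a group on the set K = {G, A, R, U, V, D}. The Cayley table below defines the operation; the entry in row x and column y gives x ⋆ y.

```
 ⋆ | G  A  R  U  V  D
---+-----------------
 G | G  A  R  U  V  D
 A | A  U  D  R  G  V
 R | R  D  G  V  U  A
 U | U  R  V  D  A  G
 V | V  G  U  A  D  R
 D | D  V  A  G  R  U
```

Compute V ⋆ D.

R

Read row V, column D: V ⋆ D = R.
(Structurally, K here is isomorphic to the cyclic group Z_6.)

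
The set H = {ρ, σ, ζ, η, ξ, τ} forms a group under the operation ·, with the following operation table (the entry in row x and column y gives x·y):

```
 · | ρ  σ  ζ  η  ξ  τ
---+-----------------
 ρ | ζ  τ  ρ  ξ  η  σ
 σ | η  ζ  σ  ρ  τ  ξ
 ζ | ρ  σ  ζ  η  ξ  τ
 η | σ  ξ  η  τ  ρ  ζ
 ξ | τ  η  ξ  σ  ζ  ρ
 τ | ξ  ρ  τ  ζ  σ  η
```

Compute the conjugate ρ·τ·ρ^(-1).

η

The identity is ζ. In row ρ, the entry ζ sits in column ρ, so ρ^(-1) = ρ.
ρ·τ = σ
σ·ρ = η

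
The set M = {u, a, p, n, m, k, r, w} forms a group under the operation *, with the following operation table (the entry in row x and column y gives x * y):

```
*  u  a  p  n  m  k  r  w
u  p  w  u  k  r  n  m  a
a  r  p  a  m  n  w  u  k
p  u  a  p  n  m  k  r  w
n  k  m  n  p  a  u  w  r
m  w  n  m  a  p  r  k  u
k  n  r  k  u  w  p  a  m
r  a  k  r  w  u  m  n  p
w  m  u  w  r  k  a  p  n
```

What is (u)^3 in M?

u

u^1 = u
u^2 = u * u = p
u^3 = p * u = u
(Structurally, M here is isomorphic to the dihedral group D_4.)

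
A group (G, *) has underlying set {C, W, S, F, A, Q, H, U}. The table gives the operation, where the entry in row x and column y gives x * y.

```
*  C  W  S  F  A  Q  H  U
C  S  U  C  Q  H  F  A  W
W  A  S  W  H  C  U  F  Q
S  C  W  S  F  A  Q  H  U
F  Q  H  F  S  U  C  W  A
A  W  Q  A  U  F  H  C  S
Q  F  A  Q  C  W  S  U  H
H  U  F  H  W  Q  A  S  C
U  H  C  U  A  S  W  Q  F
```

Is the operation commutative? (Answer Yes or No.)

No

U * Q = W but Q * U = H.
Since U and Q do not commute, G is not abelian.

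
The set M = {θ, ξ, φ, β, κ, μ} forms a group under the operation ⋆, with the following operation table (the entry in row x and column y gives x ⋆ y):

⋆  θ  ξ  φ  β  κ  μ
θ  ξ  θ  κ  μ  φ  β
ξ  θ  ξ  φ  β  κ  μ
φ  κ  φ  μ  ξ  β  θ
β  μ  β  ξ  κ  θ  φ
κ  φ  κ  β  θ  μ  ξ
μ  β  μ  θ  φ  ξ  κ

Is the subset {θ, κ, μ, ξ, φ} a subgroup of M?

κ ⋆ φ = β, which is not in {θ, κ, μ, ξ, φ}.
The subset is not closed under ⋆, so it is not a subgroup.

No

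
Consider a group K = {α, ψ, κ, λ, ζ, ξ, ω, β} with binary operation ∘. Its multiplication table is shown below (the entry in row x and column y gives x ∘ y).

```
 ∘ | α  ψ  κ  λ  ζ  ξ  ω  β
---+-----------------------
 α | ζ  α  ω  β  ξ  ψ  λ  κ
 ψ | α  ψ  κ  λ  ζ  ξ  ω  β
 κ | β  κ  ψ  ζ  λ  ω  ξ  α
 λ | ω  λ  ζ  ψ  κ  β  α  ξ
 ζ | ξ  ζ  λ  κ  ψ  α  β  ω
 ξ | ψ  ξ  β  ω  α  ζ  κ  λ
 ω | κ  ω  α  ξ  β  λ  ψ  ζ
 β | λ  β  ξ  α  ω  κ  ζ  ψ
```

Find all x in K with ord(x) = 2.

Identity is ψ. Compute the order of each non-identity element by repeated multiplication:
  α: α → ζ → ξ → ψ  (order 4)
  κ: κ → ψ  (order 2)
  λ: λ → ψ  (order 2)
  ζ: ζ → ψ  (order 2)
  ξ: ξ → ζ → α → ψ  (order 4)
  ω: ω → ψ  (order 2)
  β: β → ψ  (order 2)
Elements of order 2: {β, ζ, κ, λ, ω}.

{β, ζ, κ, λ, ω}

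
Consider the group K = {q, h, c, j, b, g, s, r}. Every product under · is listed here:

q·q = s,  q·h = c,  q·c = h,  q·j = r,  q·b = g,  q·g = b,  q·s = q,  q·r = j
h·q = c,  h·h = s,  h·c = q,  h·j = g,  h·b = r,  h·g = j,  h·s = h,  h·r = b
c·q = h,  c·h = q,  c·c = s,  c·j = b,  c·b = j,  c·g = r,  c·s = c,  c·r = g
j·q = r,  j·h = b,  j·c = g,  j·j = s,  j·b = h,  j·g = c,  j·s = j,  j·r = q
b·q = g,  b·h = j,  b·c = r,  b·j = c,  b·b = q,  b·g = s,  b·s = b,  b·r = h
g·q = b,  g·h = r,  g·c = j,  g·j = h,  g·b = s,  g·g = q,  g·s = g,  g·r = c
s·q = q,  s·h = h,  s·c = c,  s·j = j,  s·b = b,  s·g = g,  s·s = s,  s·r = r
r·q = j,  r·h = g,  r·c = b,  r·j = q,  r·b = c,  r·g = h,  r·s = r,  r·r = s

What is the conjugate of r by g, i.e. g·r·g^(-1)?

The identity is s. In row g, the entry s sits in column b, so g^(-1) = b.
g·r = c
c·b = j
(Structurally, K here is isomorphic to the dihedral group D_4.)

j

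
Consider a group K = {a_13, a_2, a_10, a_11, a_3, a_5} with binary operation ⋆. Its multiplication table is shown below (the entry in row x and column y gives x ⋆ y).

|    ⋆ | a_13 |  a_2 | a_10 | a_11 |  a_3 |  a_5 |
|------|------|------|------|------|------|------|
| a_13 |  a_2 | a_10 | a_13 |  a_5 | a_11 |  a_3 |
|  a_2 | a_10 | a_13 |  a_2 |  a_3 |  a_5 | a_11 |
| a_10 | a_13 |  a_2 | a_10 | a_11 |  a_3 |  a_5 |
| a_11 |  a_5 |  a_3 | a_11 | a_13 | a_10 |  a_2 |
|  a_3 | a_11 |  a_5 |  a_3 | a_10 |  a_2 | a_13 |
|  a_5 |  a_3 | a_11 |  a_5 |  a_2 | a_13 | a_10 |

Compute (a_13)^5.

a_13^1 = a_13
a_13^2 = a_13 ⋆ a_13 = a_2
a_13^3 = a_2 ⋆ a_13 = a_10
a_13^4 = a_10 ⋆ a_13 = a_13
a_13^5 = a_13 ⋆ a_13 = a_2

a_2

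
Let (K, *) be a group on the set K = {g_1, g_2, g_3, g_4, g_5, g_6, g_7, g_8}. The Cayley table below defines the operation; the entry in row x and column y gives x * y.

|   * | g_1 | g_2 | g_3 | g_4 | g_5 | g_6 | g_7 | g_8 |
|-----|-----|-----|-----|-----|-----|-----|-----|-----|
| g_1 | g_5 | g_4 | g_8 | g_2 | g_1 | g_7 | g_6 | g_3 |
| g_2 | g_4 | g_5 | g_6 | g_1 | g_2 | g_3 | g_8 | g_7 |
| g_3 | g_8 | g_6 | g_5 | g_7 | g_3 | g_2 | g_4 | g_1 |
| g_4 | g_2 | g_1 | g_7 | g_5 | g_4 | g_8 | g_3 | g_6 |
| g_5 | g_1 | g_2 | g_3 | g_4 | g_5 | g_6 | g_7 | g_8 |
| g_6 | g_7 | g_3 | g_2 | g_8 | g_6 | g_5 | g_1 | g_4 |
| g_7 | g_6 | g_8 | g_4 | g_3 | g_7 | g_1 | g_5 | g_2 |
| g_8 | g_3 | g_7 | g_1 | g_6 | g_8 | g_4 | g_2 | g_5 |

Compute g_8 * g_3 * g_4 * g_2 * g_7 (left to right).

g_8 * g_3 = g_1
g_1 * g_4 = g_2
g_2 * g_2 = g_5
g_5 * g_7 = g_7
(Structurally, K here is isomorphic to the elementary abelian group (Z_2)^3.)

g_7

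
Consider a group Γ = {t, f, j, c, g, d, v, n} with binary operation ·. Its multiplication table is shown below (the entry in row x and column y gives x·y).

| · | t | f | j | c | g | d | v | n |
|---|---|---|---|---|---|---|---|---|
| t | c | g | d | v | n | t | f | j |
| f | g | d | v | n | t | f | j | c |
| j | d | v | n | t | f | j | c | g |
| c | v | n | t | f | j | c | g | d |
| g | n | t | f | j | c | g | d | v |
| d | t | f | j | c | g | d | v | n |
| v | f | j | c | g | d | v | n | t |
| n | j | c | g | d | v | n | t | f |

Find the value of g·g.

c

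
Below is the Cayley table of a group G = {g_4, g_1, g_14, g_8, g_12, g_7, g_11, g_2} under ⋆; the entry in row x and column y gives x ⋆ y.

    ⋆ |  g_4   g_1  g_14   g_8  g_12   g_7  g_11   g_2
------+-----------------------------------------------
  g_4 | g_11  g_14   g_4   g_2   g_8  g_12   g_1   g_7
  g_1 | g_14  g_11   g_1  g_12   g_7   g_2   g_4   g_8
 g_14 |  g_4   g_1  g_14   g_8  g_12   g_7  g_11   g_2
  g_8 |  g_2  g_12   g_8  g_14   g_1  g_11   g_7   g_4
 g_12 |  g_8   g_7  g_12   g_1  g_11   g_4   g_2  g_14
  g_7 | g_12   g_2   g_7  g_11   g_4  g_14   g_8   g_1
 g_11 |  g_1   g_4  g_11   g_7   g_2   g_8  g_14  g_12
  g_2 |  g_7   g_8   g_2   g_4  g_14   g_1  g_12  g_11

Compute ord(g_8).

2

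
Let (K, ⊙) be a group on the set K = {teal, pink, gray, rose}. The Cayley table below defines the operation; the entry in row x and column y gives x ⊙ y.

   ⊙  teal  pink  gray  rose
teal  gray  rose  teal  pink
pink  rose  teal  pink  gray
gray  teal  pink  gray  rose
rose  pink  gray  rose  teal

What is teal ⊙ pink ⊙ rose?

teal ⊙ pink = rose
rose ⊙ rose = teal

teal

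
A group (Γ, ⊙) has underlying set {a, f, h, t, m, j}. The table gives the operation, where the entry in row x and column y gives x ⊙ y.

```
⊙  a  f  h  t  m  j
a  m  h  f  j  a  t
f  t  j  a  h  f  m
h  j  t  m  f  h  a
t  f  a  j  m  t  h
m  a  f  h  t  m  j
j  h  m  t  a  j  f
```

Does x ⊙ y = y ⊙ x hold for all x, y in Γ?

j ⊙ t = a but t ⊙ j = h.
Since j and t do not commute, Γ is not abelian.

No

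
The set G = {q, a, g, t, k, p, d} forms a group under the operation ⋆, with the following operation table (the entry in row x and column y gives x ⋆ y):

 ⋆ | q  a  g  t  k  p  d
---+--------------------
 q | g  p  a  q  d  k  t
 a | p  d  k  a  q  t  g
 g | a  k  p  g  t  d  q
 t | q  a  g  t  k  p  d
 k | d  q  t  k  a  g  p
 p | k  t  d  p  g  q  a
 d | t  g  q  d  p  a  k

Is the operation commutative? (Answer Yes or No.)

Yes

Check whether the table is symmetric across its main diagonal.
Every entry (row x, col y) equals the entry (row y, col x), so G is abelian.
(In fact G ≅ the cyclic group Z_7.)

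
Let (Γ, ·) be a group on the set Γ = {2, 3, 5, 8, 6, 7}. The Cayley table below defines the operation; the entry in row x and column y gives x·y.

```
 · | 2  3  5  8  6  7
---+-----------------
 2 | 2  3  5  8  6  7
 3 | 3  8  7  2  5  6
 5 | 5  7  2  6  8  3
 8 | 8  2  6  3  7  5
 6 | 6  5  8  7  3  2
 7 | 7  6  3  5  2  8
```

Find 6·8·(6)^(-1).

The identity is 2. In row 6, the entry 2 sits in column 7, so 6^(-1) = 7.
6·8 = 7
7·7 = 8

8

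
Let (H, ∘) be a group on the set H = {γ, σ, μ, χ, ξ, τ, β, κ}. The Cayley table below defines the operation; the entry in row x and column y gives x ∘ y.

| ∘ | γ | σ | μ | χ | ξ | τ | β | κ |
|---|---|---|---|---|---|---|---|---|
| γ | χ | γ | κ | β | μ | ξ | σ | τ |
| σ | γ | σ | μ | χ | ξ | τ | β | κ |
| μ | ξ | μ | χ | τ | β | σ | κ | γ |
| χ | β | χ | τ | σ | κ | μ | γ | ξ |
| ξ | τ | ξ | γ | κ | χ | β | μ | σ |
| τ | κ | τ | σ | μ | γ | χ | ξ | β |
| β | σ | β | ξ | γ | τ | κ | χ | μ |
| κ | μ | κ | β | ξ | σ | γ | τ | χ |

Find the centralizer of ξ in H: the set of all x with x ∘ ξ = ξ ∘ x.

Compare row ξ with column ξ entry by entry.
χ ∘ ξ = κ = ξ ∘ χ, so χ commutes with ξ.
τ ∘ ξ = γ but ξ ∘ τ = β, so τ does not.
Collecting the elements that commute with ξ: C(ξ) = {κ, ξ, σ, χ}.

{κ, ξ, σ, χ}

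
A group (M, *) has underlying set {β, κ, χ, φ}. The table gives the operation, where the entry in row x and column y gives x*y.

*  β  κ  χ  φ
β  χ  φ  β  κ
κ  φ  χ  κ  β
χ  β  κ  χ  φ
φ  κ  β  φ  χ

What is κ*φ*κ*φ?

κ*φ = β
β*κ = φ
φ*φ = χ

χ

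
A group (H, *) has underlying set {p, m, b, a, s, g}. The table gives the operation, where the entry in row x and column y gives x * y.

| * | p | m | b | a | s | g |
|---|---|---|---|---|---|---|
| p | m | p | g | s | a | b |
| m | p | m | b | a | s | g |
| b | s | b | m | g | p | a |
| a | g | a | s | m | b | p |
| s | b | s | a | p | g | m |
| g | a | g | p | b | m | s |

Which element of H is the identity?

m

The identity e satisfies e * x = x for all x, so its row in the table reproduces the column headers.
Row m reads: p, m, b, a, s, g — exactly the header order. So m is the identity.
(Structurally, H here is isomorphic to the symmetric group S_3.)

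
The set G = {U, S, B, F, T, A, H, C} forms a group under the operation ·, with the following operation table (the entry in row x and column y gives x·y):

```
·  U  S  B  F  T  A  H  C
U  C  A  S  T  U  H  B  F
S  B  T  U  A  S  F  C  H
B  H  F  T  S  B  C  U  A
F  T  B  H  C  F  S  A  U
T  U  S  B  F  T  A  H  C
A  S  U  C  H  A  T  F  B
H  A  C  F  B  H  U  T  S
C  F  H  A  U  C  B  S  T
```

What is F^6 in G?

F^1 = F
F^2 = F·F = C
F^3 = C·F = U
F^4 = U·F = T
F^5 = T·F = F
F^6 = F·F = C

C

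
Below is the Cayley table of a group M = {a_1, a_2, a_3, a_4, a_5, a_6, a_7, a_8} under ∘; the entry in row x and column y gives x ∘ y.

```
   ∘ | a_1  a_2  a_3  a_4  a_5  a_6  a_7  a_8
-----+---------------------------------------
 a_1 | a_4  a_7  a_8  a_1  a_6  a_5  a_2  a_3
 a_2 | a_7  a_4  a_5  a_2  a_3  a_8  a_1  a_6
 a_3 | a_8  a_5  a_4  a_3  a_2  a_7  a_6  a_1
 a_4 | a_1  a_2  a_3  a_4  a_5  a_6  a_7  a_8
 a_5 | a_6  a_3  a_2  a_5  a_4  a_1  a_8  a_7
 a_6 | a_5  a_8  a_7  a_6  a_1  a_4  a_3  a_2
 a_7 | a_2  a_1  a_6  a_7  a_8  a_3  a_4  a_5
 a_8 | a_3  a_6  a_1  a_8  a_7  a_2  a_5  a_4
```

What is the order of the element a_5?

2

The identity element is a_4 (its row matches the header).
a_5^1 = a_5
a_5^2 = a_5 ∘ a_5 = a_4
The first power of a_5 equal to the identity is a_5^2, so ord(a_5) = 2.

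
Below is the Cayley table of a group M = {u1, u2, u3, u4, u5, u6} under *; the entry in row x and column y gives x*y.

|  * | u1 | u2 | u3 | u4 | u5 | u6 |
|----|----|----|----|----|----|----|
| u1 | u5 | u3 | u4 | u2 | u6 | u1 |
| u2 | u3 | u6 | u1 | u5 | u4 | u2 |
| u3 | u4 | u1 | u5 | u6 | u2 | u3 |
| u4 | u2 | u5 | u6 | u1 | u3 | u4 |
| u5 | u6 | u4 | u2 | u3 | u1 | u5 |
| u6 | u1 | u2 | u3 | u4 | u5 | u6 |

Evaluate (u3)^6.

u3^1 = u3
u3^2 = u3*u3 = u5
u3^3 = u5*u3 = u2
u3^4 = u2*u3 = u1
u3^5 = u1*u3 = u4
u3^6 = u4*u3 = u6

u6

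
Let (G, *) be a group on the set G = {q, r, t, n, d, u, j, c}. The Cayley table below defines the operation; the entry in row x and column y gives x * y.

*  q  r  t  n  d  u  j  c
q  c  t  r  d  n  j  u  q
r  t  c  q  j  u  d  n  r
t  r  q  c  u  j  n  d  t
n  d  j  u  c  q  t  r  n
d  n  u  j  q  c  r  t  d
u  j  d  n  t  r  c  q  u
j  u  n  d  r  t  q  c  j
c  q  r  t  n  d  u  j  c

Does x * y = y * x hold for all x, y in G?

Yes

Check whether the table is symmetric across its main diagonal.
Every entry (row x, col y) equals the entry (row y, col x), so G is abelian.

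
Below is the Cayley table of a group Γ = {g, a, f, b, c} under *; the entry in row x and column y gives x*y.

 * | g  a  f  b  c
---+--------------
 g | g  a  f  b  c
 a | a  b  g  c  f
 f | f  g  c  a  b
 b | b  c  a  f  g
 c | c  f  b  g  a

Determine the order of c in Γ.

5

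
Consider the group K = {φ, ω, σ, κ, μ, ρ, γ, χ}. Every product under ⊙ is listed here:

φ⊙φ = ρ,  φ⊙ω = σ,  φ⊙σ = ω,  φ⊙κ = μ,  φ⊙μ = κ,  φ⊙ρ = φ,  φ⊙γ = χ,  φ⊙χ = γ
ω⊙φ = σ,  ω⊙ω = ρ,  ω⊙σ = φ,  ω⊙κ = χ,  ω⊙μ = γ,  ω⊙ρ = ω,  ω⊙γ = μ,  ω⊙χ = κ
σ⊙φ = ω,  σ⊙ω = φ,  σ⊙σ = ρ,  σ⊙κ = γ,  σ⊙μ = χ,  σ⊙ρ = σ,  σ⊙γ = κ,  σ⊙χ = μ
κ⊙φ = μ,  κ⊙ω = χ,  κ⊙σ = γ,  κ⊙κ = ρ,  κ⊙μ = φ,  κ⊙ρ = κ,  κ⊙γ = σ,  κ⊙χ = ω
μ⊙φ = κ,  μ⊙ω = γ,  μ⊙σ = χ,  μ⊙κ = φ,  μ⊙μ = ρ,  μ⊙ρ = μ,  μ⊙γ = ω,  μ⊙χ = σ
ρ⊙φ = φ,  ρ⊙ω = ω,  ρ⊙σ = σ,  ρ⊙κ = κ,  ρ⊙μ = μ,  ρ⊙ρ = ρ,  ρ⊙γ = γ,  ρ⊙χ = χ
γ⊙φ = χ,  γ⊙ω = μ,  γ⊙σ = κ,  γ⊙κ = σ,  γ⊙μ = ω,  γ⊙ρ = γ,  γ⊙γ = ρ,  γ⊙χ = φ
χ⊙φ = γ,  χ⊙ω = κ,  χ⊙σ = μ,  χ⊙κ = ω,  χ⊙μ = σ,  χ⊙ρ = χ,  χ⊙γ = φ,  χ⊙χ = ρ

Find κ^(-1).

First locate the identity: row ρ matches the header, so ρ is the identity.
Scan row κ for ρ: κ ⊙ κ = ρ. Hence κ^(-1) = κ.

κ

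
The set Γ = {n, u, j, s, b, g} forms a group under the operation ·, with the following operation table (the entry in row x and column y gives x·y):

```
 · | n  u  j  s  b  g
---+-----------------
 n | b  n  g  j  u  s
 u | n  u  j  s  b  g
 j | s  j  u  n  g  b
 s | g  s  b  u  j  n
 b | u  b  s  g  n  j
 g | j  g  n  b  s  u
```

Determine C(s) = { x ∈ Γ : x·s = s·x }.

{s, u}

Compare row s with column s entry by entry.
g·s = b but s·g = n, so g does not.
Collecting the elements that commute with s: C(s) = {s, u}.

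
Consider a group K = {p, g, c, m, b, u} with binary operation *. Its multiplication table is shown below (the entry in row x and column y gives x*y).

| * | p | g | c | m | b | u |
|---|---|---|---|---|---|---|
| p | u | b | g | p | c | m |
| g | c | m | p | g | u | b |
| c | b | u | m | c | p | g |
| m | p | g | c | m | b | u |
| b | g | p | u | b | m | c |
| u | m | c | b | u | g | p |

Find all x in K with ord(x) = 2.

{b, c, g}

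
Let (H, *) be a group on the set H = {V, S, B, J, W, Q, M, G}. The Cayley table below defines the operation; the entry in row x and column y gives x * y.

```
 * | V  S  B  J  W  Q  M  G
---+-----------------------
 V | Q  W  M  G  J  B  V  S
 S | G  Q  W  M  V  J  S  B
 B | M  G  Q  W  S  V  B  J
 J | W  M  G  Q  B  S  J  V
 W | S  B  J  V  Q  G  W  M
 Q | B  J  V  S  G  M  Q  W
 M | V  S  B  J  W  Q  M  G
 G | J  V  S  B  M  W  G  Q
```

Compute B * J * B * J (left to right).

Q

B * J = W
W * B = J
J * J = Q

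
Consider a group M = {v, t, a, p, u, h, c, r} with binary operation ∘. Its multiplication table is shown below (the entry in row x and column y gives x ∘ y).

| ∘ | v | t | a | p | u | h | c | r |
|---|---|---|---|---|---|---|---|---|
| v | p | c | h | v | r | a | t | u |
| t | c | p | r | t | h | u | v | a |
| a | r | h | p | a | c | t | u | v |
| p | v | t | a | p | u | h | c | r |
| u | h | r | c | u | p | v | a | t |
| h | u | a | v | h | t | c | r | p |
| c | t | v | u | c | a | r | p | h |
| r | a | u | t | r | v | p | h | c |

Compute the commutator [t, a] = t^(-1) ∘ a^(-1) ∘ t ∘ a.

Identity is p; from the table t^(-1) = t and a^(-1) = a.
t ∘ a = r
r ∘ t = u
u ∘ a = c
(Structurally, M here is isomorphic to the dihedral group D_4.)

c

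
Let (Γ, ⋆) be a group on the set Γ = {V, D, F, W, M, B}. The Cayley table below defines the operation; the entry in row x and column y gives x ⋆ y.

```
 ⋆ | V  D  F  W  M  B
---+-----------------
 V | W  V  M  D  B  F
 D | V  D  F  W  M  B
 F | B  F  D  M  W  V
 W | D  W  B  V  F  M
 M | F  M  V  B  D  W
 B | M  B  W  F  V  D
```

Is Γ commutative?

W ⋆ M = F but M ⋆ W = B.
Since W and M do not commute, Γ is not abelian.

No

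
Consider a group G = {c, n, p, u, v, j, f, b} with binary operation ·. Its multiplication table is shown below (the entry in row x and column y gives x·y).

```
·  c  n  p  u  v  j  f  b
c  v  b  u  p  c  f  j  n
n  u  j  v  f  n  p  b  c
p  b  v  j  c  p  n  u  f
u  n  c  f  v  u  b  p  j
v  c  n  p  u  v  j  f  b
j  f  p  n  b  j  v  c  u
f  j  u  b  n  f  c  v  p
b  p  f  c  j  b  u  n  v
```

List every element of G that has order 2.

Identity is v. Compute the order of each non-identity element by repeated multiplication:
  c: c → v  (order 2)
  n: n → j → p → v  (order 4)
  p: p → j → n → v  (order 4)
  u: u → v  (order 2)
  j: j → v  (order 2)
  f: f → v  (order 2)
  b: b → v  (order 2)
Elements of order 2: {b, c, f, j, u}.

{b, c, f, j, u}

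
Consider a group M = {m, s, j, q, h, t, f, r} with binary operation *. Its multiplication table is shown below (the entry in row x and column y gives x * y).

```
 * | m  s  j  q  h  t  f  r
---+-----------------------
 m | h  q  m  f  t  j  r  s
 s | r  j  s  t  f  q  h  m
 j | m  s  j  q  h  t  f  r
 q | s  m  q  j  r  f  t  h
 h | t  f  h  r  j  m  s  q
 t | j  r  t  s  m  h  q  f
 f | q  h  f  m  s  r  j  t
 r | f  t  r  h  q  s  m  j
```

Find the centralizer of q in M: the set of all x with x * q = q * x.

Compare row q with column q entry by entry.
r * q = h = q * r, so r commutes with q.
f * q = m but q * f = t, so f does not.
Collecting the elements that commute with q: C(q) = {h, j, q, r}.
(Structurally, M here is isomorphic to the dihedral group D_4.)

{h, j, q, r}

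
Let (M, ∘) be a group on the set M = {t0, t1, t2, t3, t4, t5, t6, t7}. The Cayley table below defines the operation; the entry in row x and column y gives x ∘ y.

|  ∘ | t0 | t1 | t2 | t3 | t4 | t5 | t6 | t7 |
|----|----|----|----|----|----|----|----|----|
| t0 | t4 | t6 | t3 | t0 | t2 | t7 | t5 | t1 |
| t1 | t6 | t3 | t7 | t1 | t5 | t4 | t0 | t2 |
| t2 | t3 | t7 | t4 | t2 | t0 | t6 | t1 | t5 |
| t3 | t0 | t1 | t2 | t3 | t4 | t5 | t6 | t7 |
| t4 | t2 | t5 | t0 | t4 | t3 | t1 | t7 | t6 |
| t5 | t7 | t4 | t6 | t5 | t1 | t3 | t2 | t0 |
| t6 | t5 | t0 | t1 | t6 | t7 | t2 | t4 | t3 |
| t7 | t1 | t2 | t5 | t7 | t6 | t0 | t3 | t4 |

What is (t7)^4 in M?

t3

t7^1 = t7
t7^2 = t7 ∘ t7 = t4
t7^3 = t4 ∘ t7 = t6
t7^4 = t6 ∘ t7 = t3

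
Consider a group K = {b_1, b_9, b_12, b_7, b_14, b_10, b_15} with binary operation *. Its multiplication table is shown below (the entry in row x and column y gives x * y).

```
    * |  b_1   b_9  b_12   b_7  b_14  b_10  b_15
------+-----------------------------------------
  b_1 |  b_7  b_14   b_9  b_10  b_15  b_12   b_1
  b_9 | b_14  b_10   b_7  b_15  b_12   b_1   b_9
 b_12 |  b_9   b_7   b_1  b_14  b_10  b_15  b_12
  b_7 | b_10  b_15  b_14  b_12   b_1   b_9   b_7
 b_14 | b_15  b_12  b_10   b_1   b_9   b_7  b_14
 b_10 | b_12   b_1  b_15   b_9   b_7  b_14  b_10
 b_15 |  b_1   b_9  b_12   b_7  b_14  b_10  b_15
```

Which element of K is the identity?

b_15

The identity e satisfies e * x = x for all x, so its row in the table reproduces the column headers.
Row b_15 reads: b_1, b_9, b_12, b_7, b_14, b_10, b_15 — exactly the header order. So b_15 is the identity.
(Structurally, K here is isomorphic to the cyclic group Z_7.)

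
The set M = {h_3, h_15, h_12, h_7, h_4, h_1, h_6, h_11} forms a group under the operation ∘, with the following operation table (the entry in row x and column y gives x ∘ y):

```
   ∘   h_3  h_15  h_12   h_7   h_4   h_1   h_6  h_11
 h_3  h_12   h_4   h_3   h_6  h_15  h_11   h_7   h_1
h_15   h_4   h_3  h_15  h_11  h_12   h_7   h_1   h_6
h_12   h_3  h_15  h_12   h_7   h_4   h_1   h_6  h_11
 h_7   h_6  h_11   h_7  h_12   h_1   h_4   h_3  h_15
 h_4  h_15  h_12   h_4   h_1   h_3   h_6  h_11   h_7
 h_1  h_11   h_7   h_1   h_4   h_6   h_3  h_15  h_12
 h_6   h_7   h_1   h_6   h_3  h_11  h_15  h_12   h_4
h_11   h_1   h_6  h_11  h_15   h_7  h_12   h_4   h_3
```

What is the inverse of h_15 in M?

First locate the identity: row h_12 matches the header, so h_12 is the identity.
Scan row h_15 for h_12: h_15 ∘ h_4 = h_12. Hence h_15^(-1) = h_4.

h_4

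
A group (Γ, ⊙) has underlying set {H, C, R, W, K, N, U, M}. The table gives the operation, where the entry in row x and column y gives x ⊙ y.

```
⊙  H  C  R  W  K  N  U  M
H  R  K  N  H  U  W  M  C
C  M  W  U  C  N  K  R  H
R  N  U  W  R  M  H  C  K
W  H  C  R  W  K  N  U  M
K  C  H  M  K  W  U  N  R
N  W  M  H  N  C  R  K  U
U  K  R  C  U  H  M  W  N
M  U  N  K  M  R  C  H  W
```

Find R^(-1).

R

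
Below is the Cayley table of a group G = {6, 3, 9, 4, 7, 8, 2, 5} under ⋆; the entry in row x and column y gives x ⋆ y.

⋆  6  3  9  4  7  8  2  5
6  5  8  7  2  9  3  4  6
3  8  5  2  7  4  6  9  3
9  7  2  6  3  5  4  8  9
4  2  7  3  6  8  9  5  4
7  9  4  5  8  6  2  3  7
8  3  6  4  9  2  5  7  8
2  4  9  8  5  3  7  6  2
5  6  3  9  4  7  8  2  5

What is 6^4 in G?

5

6^1 = 6
6^2 = 6 ⋆ 6 = 5
6^3 = 5 ⋆ 6 = 6
6^4 = 6 ⋆ 6 = 5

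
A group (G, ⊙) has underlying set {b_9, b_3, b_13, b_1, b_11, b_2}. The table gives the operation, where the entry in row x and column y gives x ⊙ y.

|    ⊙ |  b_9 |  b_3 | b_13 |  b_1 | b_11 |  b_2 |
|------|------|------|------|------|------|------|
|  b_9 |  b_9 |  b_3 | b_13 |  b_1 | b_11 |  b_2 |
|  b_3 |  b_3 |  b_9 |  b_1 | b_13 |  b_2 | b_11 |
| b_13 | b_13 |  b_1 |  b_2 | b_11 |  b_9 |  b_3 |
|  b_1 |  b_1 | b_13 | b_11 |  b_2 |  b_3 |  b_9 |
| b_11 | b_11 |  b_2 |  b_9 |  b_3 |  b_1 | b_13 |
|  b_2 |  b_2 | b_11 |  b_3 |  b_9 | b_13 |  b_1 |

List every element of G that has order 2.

{b_3}

Identity is b_9. Compute the order of each non-identity element by repeated multiplication:
  b_3: b_3 → b_9  (order 2)
  b_13: b_13 → b_2 → b_3 → b_1 → b_11 → b_9  (order 6)
  b_1: b_1 → b_2 → b_9  (order 3)
  b_11: b_11 → b_1 → b_3 → b_2 → b_13 → b_9  (order 6)
  b_2: b_2 → b_1 → b_9  (order 3)
Elements of order 2: {b_3}.
(Structurally, G here is isomorphic to the cyclic group Z_6.)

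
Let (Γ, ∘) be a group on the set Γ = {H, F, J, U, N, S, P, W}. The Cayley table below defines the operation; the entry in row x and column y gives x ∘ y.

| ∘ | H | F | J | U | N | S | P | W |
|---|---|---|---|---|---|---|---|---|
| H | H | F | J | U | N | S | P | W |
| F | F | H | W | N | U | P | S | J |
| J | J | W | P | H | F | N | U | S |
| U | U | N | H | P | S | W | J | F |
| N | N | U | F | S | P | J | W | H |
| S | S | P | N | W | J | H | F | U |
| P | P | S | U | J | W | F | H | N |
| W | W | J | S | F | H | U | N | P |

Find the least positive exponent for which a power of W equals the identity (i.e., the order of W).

4

The identity element is H (its row matches the header).
W^1 = W
W^2 = W ∘ W = P
W^3 = P ∘ W = N
W^4 = N ∘ W = H
The first power of W equal to the identity is W^4, so ord(W) = 4.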